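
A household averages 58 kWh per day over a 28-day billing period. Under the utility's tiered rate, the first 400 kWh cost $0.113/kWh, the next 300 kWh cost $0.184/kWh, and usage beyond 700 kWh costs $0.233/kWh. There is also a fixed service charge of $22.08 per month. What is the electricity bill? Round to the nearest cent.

Usage = 58 kWh/day × 28 days = 1624 kWh
First 400 kWh × $0.113 = $45.20
Next 300 kWh × $0.184 = $55.20
Remaining 924 kWh × $0.233 = $215.29
Energy charge = $315.69; + service $22.08 = $337.77

$337.77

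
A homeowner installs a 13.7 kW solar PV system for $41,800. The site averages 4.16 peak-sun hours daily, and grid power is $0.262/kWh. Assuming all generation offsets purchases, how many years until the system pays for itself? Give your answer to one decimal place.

Daily generation = 13.7 kW × 4.16 h = 56.99 kWh
Annual generation = 56.99 × 365 = 20802 kWh
Annual savings = 20802 × $0.262 = $5,450.14
Payback = $41,800 / $5,450.14 = 7.67 years

7.7 years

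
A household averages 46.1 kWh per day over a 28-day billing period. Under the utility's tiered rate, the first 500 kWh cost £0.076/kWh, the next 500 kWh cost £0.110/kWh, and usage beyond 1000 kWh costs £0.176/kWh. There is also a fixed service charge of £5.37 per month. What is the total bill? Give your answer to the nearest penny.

£149.55

Usage = 46.1 kWh/day × 28 days = 1290.8 kWh
First 500 kWh × £0.076 = £38.00
Next 500 kWh × £0.110 = £55.00
Remaining 290.8 kWh × £0.176 = £51.18
Energy charge = £144.18; + service £5.37 = £149.55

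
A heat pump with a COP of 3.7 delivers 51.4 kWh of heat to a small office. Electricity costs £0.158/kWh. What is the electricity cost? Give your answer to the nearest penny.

£2.19

Electrical input = 51.4 kWh / 3.7 = 13.89 kWh
Cost = 13.89 × £0.158/kWh = £2.19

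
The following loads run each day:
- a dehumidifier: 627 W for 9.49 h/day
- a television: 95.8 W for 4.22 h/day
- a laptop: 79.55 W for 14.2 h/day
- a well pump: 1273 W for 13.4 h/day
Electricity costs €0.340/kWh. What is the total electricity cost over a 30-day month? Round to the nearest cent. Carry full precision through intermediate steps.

dehumidifier: 627 W × 9.49 h × 30 d = 178,507 Wh = 178.5 kWh
television: 95.8 W × 4.22 h × 30 d = 12,128 Wh = 12.13 kWh
laptop: 79.55 W × 14.2 h × 30 d = 33,888 Wh = 33.89 kWh
well pump: 1273 W × 13.4 h × 30 d = 511,746 Wh = 511.7 kWh
Total energy = 178.5 + 12.13 + 33.89 + 511.7 = 736.3 kWh
Cost = 736.3 kWh × €0.340 = €250.33

€250.33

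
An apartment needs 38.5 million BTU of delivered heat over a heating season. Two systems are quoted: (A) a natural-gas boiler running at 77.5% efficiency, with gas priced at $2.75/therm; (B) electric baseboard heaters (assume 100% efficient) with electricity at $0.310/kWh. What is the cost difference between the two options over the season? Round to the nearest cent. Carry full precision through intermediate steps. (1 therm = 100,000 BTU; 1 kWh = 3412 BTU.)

Heat load = 38.5 × 10⁶ BTU = 38,500,000 BTU
Gas: input = 38,500,000 / 0.775 = 49,677,419 BTU = 496.8 therm → 496.8 × $2.75 = $1,366.13
Electric: 38,500,000 BTU / 3412 = 11,280 kWh → × $0.310 = $3,497.95
Difference = |$1,366.13 − $3,497.95| = $2,131.82

$2131.82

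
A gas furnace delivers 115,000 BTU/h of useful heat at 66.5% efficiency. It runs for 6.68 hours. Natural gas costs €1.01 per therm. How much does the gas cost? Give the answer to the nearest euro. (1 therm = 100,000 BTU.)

Heat delivered = 115,000 BTU/h × 6.68 h = 768,200 BTU
Gas input = 768,200 / 0.665 = 1,155,188 BTU
= 1,155,188 / 100,000 = 11.55 therm
Cost = 11.55 × €1.01/therm = €11.67 ≈ €12

€12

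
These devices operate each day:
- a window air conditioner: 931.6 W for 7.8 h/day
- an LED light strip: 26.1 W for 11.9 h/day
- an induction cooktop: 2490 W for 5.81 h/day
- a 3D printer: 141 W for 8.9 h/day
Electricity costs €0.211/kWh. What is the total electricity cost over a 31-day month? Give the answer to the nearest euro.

€152

window air conditioner: 931.6 W × 7.8 h × 31 d = 225,261 Wh = 225.3 kWh
LED light strip: 26.1 W × 11.9 h × 31 d = 9,628 Wh = 9.628 kWh
induction cooktop: 2490 W × 5.81 h × 31 d = 448,474 Wh = 448.5 kWh
3D printer: 141 W × 8.9 h × 31 d = 38,902 Wh = 38.9 kWh
Total energy = 225.3 + 9.628 + 448.5 + 38.9 = 722.3 kWh
Cost = 722.3 kWh × €0.211 = €152.40 ≈ €152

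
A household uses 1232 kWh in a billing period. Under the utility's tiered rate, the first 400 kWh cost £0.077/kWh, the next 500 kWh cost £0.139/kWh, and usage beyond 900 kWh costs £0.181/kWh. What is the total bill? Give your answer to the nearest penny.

First 400 kWh × £0.077 = £30.80
Next 500 kWh × £0.139 = £69.50
Remaining 332 kWh × £0.181 = £60.09
Total = £160.39

£160.39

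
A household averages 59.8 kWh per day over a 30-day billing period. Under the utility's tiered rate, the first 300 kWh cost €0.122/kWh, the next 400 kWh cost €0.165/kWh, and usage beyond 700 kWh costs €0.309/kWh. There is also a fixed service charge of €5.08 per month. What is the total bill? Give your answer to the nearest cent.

Usage = 59.8 kWh/day × 30 days = 1794 kWh
First 300 kWh × €0.122 = €36.60
Next 400 kWh × €0.165 = €66.00
Remaining 1094 kWh × €0.309 = €338.05
Energy charge = €440.65; + service €5.08 = €445.73

€445.73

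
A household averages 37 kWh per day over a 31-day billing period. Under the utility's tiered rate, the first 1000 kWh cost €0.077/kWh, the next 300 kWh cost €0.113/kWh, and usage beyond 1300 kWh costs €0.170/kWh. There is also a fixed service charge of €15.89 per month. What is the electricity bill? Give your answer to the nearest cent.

€109.50

Usage = 37 kWh/day × 31 days = 1147 kWh
First 1000 kWh × €0.077 = €77.00
Next 147 kWh × €0.113 = €16.61
Remaining tier: 0 kWh (not reached)
Energy charge = €93.61; + service €15.89 = €109.50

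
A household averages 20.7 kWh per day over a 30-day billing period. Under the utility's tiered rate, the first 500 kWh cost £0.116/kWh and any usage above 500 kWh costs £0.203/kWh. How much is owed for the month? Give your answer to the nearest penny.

£82.56

Usage = 20.7 kWh/day × 30 days = 621 kWh
First 500 kWh × £0.116 = £58.00
Remaining 121 kWh × £0.203 = £24.56
Total = £82.56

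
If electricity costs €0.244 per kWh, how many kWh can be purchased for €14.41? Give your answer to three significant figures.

59.1 kWh

€14.41 / €0.244 per kWh = 59.06 kWh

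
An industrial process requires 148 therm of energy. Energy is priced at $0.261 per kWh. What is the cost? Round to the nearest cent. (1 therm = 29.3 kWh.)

$1131.80

148 therm × (29.3 kWh/therm) = 4,336 kWh
Cost = 4,336 kWh × $0.261/kWh = $1,131.80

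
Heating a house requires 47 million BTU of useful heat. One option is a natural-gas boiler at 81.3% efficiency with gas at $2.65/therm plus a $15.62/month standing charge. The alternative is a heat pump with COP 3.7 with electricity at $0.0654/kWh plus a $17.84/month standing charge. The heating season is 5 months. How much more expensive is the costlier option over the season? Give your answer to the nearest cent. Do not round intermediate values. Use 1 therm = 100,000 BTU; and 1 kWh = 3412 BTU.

Heat load = 47 × 10⁶ BTU = 47,000,000 BTU
Gas: input = 47,000,000 / 0.813 = 57,810,578 BTU = 578.1 therm → 578.1 × $2.65 = $1,531.98; + 5 × $15.62 standing = $1,610.08
Heat pump: 47,000,000 BTU / 3412 = 13,770 kWh heat; / 3.7 = 3,723 kWh in → × $0.0654 = $243.48; + 5 × $17.84 standing = $332.68
Difference = |$1,610.08 − $332.68| = $1,277.40

$1277.40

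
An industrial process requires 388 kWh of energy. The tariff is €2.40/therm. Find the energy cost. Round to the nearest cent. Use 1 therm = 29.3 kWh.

388 kWh × (0.03413 therm/kWh) = 13.24 therm
Cost = 13.24 therm × €2.40/therm = €31.78

€31.78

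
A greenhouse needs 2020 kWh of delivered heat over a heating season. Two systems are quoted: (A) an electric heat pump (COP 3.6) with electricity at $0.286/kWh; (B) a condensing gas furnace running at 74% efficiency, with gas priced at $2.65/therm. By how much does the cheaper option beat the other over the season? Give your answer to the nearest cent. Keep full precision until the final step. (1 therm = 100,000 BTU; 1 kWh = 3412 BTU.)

Heat load = 2020 kWh × 3412 = 6,892,240 BTU
Gas: input = 6,892,240 / 0.74 = 9,313,838 BTU = 93.14 therm → 93.14 × $2.65 = $246.82
Heat pump: 6,892,240 BTU / 3412 = 2,020 kWh heat; / 3.6 = 561.1 kWh in → × $0.286 = $160.48
Difference = |$246.82 − $160.48| = $86.34

$86.34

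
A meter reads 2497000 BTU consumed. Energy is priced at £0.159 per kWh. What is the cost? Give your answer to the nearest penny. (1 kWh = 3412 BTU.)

£116.36

2497000 BTU × (0.00029308 kWh/BTU) = 731.8 kWh
Cost = 731.8 kWh × £0.159/kWh = £116.36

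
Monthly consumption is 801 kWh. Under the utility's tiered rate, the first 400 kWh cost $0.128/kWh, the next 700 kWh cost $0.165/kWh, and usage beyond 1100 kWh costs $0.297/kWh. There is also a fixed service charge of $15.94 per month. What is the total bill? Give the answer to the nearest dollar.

First 400 kWh × $0.128 = $51.20
Next 401 kWh × $0.165 = $66.17
Remaining tier: 0 kWh (not reached)
Energy charge = $117.37; + service $15.94 = $133.31 ≈ $133

$133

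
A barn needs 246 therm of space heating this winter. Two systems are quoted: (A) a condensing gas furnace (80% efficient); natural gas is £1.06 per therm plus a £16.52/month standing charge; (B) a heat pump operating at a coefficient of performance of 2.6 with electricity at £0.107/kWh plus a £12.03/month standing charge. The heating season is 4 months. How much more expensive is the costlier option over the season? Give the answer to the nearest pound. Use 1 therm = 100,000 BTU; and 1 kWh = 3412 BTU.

£47

Heat load = 246 therm × 100,000 = 24,600,000 BTU
Gas: input = 24,600,000 / 0.80 = 30,750,000 BTU = 307.5 therm → 307.5 × £1.06 = £325.95; + 4 × £16.52 standing = £392.03
Heat pump: 24,600,000 BTU / 3412 = 7,210 kWh heat; / 2.6 = 2,773 kWh in → × £0.107 = £296.71; + 4 × £12.03 standing = £344.83
Difference = |£392.03 − £344.83| = £47.20 ≈ £47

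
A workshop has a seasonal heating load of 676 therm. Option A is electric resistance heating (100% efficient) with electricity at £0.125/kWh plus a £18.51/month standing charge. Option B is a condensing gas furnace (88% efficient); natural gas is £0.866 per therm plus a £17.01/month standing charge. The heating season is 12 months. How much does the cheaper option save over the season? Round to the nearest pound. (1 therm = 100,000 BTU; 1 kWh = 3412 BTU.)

£1829

Heat load = 676 therm × 100,000 = 67,600,000 BTU
Gas: input = 67,600,000 / 0.88 = 76,818,182 BTU = 768.2 therm → 768.2 × £0.866 = £665.25; + 12 × £17.01 standing = £869.37
Electric: 67,600,000 BTU / 3412 = 19,810 kWh → × £0.125 = £2,476.55; + 12 × £18.51 standing = £2,698.67
Difference = |£869.37 − £2,698.67| = £1,829.31 ≈ £1829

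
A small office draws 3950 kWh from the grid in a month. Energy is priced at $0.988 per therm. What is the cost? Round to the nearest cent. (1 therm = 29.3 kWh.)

3950 kWh × (0.03413 therm/kWh) = 134.8 therm
Cost = 134.8 therm × $0.988/therm = $133.19

$133.19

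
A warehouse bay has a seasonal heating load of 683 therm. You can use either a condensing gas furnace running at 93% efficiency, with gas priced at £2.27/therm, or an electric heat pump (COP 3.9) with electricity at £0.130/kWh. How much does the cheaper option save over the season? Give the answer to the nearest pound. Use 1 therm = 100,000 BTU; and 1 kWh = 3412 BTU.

Heat load = 683 therm × 100,000 = 68,300,000 BTU
Gas: input = 68,300,000 / 0.93 = 73,440,860 BTU = 734.4 therm → 734.4 × £2.27 = £1,667.11
Heat pump: 68,300,000 BTU / 3412 = 20,020 kWh heat; / 3.9 = 5,133 kWh in → × £0.130 = £667.25
Difference = |£1,667.11 − £667.25| = £999.85 ≈ £1000

£1000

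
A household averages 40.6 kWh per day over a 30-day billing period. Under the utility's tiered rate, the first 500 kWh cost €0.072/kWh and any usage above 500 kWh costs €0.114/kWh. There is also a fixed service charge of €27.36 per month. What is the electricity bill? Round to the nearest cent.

Usage = 40.6 kWh/day × 30 days = 1218 kWh
First 500 kWh × €0.072 = €36.00
Remaining 718 kWh × €0.114 = €81.85
Energy charge = €117.85; + service €27.36 = €145.21

€145.21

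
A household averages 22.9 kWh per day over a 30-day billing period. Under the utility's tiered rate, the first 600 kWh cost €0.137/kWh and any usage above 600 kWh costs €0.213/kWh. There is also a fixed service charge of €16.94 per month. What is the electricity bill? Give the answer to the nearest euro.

Usage = 22.9 kWh/day × 30 days = 687 kWh
First 600 kWh × €0.137 = €82.20
Remaining 87 kWh × €0.213 = €18.53
Energy charge = €100.73; + service €16.94 = €117.67 ≈ €118

€118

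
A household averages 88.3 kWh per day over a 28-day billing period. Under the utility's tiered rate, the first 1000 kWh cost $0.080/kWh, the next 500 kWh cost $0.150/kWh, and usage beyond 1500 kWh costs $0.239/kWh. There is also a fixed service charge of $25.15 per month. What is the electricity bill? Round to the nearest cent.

$412.55

Usage = 88.3 kWh/day × 28 days = 2472.4 kWh
First 1000 kWh × $0.080 = $80.00
Next 500 kWh × $0.150 = $75.00
Remaining 972.4 kWh × $0.239 = $232.40
Energy charge = $387.40; + service $25.15 = $412.55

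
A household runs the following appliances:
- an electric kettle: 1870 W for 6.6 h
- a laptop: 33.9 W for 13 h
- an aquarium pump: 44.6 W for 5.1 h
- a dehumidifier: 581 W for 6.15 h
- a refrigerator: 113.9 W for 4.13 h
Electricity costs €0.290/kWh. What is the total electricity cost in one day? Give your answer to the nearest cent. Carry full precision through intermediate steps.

€4.95

electric kettle: 1870 W × 6.6 h = 12,342 Wh = 12.34 kWh
laptop: 33.9 W × 13 h = 441 Wh = 0.4407 kWh
aquarium pump: 44.6 W × 5.1 h = 227 Wh = 0.2275 kWh
dehumidifier: 581 W × 6.15 h = 3,573 Wh = 3.573 kWh
refrigerator: 113.9 W × 4.13 h = 470 Wh = 0.4704 kWh
Total energy = 12.34 + 0.4407 + 0.2275 + 3.573 + 0.4704 = 17.05 kWh
Cost = 17.05 kWh × €0.290 = €4.95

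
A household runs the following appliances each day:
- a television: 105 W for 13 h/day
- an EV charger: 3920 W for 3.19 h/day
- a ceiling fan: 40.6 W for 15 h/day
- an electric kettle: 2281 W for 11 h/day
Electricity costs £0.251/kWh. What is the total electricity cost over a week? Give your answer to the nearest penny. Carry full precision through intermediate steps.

£69.52

television: 105 W × 13 h × 7 d = 9,555 Wh = 9.555 kWh
EV charger: 3920 W × 3.19 h × 7 d = 87,534 Wh = 87.53 kWh
ceiling fan: 40.6 W × 15 h × 7 d = 4,263 Wh = 4.263 kWh
electric kettle: 2281 W × 11 h × 7 d = 175,637 Wh = 175.6 kWh
Total energy = 9.555 + 87.53 + 4.263 + 175.6 = 277 kWh
Cost = 277 kWh × £0.251 = £69.52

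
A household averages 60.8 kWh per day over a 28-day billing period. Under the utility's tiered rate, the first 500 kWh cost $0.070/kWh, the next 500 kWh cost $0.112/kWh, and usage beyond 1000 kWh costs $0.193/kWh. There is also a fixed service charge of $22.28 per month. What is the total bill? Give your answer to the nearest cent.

Usage = 60.8 kWh/day × 28 days = 1702.4 kWh
First 500 kWh × $0.070 = $35.00
Next 500 kWh × $0.112 = $56.00
Remaining 702.4 kWh × $0.193 = $135.56
Energy charge = $226.56; + service $22.28 = $248.84

$248.84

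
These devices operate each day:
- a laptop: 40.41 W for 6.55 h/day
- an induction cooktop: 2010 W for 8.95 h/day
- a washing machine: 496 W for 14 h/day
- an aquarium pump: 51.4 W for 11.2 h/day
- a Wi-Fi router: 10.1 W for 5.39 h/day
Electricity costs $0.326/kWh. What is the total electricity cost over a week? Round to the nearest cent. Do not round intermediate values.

laptop: 40.41 W × 6.55 h × 7 d = 1,853 Wh = 1.853 kWh
induction cooktop: 2010 W × 8.95 h × 7 d = 125,926 Wh = 125.9 kWh
washing machine: 496 W × 14 h × 7 d = 48,608 Wh = 48.61 kWh
aquarium pump: 51.4 W × 11.2 h × 7 d = 4,030 Wh = 4.03 kWh
Wi-Fi router: 10.1 W × 5.39 h × 7 d = 381 Wh = 0.3811 kWh
Total energy = 1.853 + 125.9 + 48.61 + 4.03 + 0.3811 = 180.8 kWh
Cost = 180.8 kWh × $0.326 = $58.94

$58.94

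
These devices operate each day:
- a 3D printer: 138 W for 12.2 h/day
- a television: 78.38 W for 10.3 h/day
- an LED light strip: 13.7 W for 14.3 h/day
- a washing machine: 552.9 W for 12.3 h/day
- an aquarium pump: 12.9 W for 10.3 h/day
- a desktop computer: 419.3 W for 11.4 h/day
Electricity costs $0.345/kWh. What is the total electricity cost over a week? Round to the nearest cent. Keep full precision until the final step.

$34.78

3D printer: 138 W × 12.2 h × 7 d = 11,785 Wh = 11.79 kWh
television: 78.38 W × 10.3 h × 7 d = 5,651 Wh = 5.651 kWh
LED light strip: 13.7 W × 14.3 h × 7 d = 1,371 Wh = 1.371 kWh
washing machine: 552.9 W × 12.3 h × 7 d = 47,605 Wh = 47.6 kWh
aquarium pump: 12.9 W × 10.3 h × 7 d = 930 Wh = 0.9301 kWh
desktop computer: 419.3 W × 11.4 h × 7 d = 33,460 Wh = 33.46 kWh
Total energy = 11.79 + 5.651 + 1.371 + 47.6 + 0.9301 + 33.46 = 100.8 kWh
Cost = 100.8 kWh × $0.345 = $34.78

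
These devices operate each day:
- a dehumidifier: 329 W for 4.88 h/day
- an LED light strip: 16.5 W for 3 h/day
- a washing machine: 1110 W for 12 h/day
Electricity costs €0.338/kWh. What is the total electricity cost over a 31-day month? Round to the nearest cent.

€156.91

dehumidifier: 329 W × 4.88 h × 31 d = 49,771 Wh = 49.77 kWh
LED light strip: 16.5 W × 3 h × 31 d = 1,534 Wh = 1.534 kWh
washing machine: 1110 W × 12 h × 31 d = 412,920 Wh = 412.9 kWh
Total energy = 49.77 + 1.534 + 412.9 = 464.2 kWh
Cost = 464.2 kWh × €0.338 = €156.91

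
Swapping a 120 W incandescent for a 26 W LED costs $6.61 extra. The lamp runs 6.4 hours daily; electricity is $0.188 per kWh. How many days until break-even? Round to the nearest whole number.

58 days

Power saved = 120 − 26 = 94 W
Daily energy saved = 94 W × 6.4 h = 601.6 Wh = 0.6016 kWh
Daily savings = 0.6016 × $0.188 = $0.1131
Payback = $6.61 / $0.1131 per day = 58.44 days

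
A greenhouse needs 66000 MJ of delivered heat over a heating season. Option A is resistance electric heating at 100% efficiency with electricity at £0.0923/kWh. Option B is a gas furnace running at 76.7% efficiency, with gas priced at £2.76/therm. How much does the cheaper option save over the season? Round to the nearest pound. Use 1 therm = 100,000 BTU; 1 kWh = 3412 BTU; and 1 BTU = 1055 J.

£559

Heat load = 66000 MJ = 66,000,000,000 J / 1055 = 62,559,242 BTU
Gas: input = 62,559,242 / 0.767 = 81,563,549 BTU = 815.6 therm → 815.6 × £2.76 = £2,251.15
Electric: 62,559,242 BTU / 3412 = 18,340 kWh → × £0.0923 = £1,692.33
Difference = |£2,251.15 − £1,692.33| = £558.83 ≈ £559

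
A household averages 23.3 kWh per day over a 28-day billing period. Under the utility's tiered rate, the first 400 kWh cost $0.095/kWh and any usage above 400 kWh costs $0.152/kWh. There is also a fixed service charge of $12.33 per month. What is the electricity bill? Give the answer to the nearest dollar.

Usage = 23.3 kWh/day × 28 days = 652.4 kWh
First 400 kWh × $0.095 = $38.00
Remaining 252.4 kWh × $0.152 = $38.36
Energy charge = $76.36; + service $12.33 = $88.69 ≈ $89

$89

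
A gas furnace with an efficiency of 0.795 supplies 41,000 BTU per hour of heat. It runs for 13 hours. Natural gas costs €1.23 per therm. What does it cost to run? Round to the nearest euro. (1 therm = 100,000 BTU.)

€8

Heat delivered = 41,000 BTU/h × 13 h = 533,000 BTU
Gas input = 533,000 / 0.795 = 670,440 BTU
= 670,440 / 100,000 = 6.704 therm
Cost = 6.704 × €1.23/therm = €8.25 ≈ €8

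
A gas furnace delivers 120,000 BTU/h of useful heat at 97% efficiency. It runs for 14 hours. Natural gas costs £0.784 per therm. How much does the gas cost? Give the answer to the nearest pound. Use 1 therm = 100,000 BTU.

Heat delivered = 120,000 BTU/h × 14 h = 1,680,000 BTU
Gas input = 1,680,000 / 0.97 = 1,731,959 BTU
= 1,731,959 / 100,000 = 17.32 therm
Cost = 17.32 × £0.784/therm = £13.58 ≈ £14

£14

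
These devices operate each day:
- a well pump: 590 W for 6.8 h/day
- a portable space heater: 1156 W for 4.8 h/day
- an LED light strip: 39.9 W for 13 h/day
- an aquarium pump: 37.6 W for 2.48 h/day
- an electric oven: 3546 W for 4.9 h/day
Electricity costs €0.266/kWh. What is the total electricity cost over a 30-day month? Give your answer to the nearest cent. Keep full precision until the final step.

€219.83

well pump: 590 W × 6.8 h × 30 d = 120,360 Wh = 120.4 kWh
portable space heater: 1156 W × 4.8 h × 30 d = 166,464 Wh = 166.5 kWh
LED light strip: 39.9 W × 13 h × 30 d = 15,561 Wh = 15.56 kWh
aquarium pump: 37.6 W × 2.48 h × 30 d = 2,797 Wh = 2.797 kWh
electric oven: 3546 W × 4.9 h × 30 d = 521,262 Wh = 521.3 kWh
Total energy = 120.4 + 166.5 + 15.56 + 2.797 + 521.3 = 826.4 kWh
Cost = 826.4 kWh × €0.266 = €219.83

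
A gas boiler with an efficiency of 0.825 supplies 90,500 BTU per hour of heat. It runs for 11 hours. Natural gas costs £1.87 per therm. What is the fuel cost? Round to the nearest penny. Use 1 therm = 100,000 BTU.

£22.56

Heat delivered = 90,500 BTU/h × 11 h = 995,500 BTU
Gas input = 995,500 / 0.825 = 1,206,667 BTU
= 1,206,667 / 100,000 = 12.07 therm
Cost = 12.07 × £1.87/therm = £22.56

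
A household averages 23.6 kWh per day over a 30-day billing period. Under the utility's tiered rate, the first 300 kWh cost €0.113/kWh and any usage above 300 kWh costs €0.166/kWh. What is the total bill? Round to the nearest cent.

€101.63

Usage = 23.6 kWh/day × 30 days = 708 kWh
First 300 kWh × €0.113 = €33.90
Remaining 408 kWh × €0.166 = €67.73
Total = €101.63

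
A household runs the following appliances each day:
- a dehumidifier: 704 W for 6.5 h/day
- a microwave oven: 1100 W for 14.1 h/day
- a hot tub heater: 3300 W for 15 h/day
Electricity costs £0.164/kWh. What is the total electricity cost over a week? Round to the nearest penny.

£79.88

dehumidifier: 704 W × 6.5 h × 7 d = 32,032 Wh = 32.03 kWh
microwave oven: 1100 W × 14.1 h × 7 d = 108,570 Wh = 108.6 kWh
hot tub heater: 3300 W × 15 h × 7 d = 346,500 Wh = 346.5 kWh
Total energy = 32.03 + 108.6 + 346.5 = 487.1 kWh
Cost = 487.1 kWh × £0.164 = £79.88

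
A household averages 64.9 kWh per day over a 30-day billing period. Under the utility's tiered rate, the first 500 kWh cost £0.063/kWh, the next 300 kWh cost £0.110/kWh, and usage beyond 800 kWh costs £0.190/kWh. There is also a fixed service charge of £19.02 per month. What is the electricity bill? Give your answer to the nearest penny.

£301.45

Usage = 64.9 kWh/day × 30 days = 1947 kWh
First 500 kWh × £0.063 = £31.50
Next 300 kWh × £0.110 = £33.00
Remaining 1147 kWh × £0.190 = £217.93
Energy charge = £282.43; + service £19.02 = £301.45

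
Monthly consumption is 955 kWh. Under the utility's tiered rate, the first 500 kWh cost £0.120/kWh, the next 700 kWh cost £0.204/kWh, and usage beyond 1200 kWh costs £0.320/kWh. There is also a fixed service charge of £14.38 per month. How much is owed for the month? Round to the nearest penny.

First 500 kWh × £0.120 = £60.00
Next 455 kWh × £0.204 = £92.82
Remaining tier: 0 kWh (not reached)
Energy charge = £152.82; + service £14.38 = £167.20

£167.20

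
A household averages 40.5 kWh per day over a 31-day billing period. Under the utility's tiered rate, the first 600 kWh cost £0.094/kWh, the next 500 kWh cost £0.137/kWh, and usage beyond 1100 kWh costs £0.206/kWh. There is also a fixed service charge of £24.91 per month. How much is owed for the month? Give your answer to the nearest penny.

£181.84

Usage = 40.5 kWh/day × 31 days = 1255.5 kWh
First 600 kWh × £0.094 = £56.40
Next 500 kWh × £0.137 = £68.50
Remaining 155.5 kWh × £0.206 = £32.03
Energy charge = £156.93; + service £24.91 = £181.84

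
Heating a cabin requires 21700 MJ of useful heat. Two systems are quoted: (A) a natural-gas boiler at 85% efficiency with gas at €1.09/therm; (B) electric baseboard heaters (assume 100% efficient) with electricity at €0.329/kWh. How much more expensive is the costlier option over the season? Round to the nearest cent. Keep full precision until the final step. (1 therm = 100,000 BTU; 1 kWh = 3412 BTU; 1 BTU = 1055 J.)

Heat load = 21700 MJ = 21,700,000,000 J / 1055 = 20,568,720 BTU
Gas: input = 20,568,720 / 0.85 = 24,198,495 BTU = 242 therm → 242 × €1.09 = €263.76
Electric: 20,568,720 BTU / 3412 = 6,028 kWh → × €0.329 = €1,983.33
Difference = |€263.76 − €1,983.33| = €1,719.56

€1719.56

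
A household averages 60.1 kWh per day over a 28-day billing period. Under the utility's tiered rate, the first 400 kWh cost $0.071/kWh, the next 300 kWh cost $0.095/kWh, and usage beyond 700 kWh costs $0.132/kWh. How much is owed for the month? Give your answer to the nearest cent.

Usage = 60.1 kWh/day × 28 days = 1682.8 kWh
First 400 kWh × $0.071 = $28.40
Next 300 kWh × $0.095 = $28.50
Remaining 982.8 kWh × $0.132 = $129.73
Total = $186.63

$186.63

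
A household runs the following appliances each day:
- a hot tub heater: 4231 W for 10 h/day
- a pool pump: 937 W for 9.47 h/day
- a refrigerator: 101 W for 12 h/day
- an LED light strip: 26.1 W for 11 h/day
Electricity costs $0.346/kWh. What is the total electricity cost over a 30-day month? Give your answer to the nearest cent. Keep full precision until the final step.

$546.84

hot tub heater: 4231 W × 10 h × 30 d = 1,269,300 Wh = 1,269 kWh
pool pump: 937 W × 9.47 h × 30 d = 266,202 Wh = 266.2 kWh
refrigerator: 101 W × 12 h × 30 d = 36,360 Wh = 36.36 kWh
LED light strip: 26.1 W × 11 h × 30 d = 8,613 Wh = 8.613 kWh
Total energy = 1,269 + 266.2 + 36.36 + 8.613 = 1,580 kWh
Cost = 1,580 kWh × $0.346 = $546.84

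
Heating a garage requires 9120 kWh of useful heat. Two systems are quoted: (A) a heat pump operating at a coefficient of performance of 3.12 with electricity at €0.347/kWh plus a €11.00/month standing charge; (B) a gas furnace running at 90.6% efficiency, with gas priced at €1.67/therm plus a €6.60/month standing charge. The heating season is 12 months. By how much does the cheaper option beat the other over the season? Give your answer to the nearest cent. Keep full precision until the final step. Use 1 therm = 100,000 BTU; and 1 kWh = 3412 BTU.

Heat load = 9120 kWh × 3412 = 31,117,440 BTU
Gas: input = 31,117,440 / 0.906 = 34,345,960 BTU = 343.5 therm → 343.5 × €1.67 = €573.58; + 12 × €6.60 standing = €652.78
Heat pump: 31,117,440 BTU / 3412 = 9,120 kWh heat; / 3.12 = 2,923 kWh in → × €0.347 = €1,014.31; + 12 × €11.00 standing = €1,146.31
Difference = |€652.78 − €1,146.31| = €493.53

€493.53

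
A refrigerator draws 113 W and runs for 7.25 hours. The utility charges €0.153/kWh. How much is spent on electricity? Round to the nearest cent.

€0.13

Energy = 113 W × 7.25 h = 819 Wh = 0.8193 kWh
Cost = 0.8193 kWh × €0.153/kWh = €0.13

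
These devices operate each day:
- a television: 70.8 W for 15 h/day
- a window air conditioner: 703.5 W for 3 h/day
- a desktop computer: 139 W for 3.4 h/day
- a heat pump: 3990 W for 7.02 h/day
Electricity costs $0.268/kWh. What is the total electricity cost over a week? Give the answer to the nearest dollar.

television: 70.8 W × 15 h × 7 d = 7,434 Wh = 7.434 kWh
window air conditioner: 703.5 W × 3 h × 7 d = 14,774 Wh = 14.77 kWh
desktop computer: 139 W × 3.4 h × 7 d = 3,308 Wh = 3.308 kWh
heat pump: 3990 W × 7.02 h × 7 d = 196,069 Wh = 196.1 kWh
Total energy = 7.434 + 14.77 + 3.308 + 196.1 = 221.6 kWh
Cost = 221.6 kWh × $0.268 = $59.38 ≈ $59

$59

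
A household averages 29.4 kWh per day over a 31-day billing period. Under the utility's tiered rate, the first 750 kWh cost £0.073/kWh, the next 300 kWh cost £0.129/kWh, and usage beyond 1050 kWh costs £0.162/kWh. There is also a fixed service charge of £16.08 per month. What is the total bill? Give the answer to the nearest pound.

£92

Usage = 29.4 kWh/day × 31 days = 911.4 kWh
First 750 kWh × £0.073 = £54.75
Next 161.4 kWh × £0.129 = £20.82
Remaining tier: 0 kWh (not reached)
Energy charge = £75.57; + service £16.08 = £91.65 ≈ £92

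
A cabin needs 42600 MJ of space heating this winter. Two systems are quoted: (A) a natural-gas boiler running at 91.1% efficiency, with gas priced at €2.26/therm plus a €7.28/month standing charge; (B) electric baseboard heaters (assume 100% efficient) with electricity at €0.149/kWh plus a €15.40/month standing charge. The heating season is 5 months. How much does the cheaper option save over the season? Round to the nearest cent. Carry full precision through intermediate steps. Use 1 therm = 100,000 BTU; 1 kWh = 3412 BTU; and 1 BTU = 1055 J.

Heat load = 42600 MJ = 42,600,000,000 J / 1055 = 40,379,147 BTU
Gas: input = 40,379,147 / 0.911 = 44,323,981 BTU = 443.2 therm → 443.2 × €2.26 = €1,001.72; + 5 × €7.28 standing = €1,038.12
Electric: 40,379,147 BTU / 3412 = 11,830 kWh → × €0.149 = €1,763.33; + 5 × €15.40 standing = €1,840.33
Difference = |€1,038.12 − €1,840.33| = €802.21

€802.21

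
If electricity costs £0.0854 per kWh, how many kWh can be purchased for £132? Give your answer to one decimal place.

£132 / £0.0854 per kWh = 1,546 kWh

1545.7 kWh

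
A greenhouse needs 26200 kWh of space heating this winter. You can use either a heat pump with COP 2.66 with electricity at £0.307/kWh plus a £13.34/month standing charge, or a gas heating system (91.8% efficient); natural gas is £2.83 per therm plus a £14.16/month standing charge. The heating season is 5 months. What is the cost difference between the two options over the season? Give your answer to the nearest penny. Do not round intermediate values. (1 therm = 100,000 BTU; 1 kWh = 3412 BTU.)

£263.89

Heat load = 26200 kWh × 3412 = 89,394,400 BTU
Gas: input = 89,394,400 / 0.918 = 97,379,521 BTU = 973.8 therm → 973.8 × £2.83 = £2,755.84; + 5 × £14.16 standing = £2,826.64
Heat pump: 89,394,400 BTU / 3412 = 26,200 kWh heat; / 2.66 = 9,850 kWh in → × £0.307 = £3,023.83; + 5 × £13.34 standing = £3,090.53
Difference = |£2,826.64 − £3,090.53| = £263.89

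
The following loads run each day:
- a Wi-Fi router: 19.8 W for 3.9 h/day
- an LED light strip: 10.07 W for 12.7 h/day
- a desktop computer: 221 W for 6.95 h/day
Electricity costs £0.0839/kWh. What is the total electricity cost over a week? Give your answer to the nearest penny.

Wi-Fi router: 19.8 W × 3.9 h × 7 d = 541 Wh = 0.5405 kWh
LED light strip: 10.07 W × 12.7 h × 7 d = 895 Wh = 0.8952 kWh
desktop computer: 221 W × 6.95 h × 7 d = 10,752 Wh = 10.75 kWh
Total energy = 0.5405 + 0.8952 + 10.75 = 12.19 kWh
Cost = 12.19 kWh × £0.0839 = £1.02

£1.02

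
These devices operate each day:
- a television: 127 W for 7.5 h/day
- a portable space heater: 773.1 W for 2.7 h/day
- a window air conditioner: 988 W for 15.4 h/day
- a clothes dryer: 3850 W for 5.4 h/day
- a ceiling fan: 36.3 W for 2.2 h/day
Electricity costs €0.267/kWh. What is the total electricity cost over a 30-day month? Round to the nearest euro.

television: 127 W × 7.5 h × 30 d = 28,575 Wh = 28.57 kWh
portable space heater: 773.1 W × 2.7 h × 30 d = 62,621 Wh = 62.62 kWh
window air conditioner: 988 W × 15.4 h × 30 d = 456,456 Wh = 456.5 kWh
clothes dryer: 3850 W × 5.4 h × 30 d = 623,700 Wh = 623.7 kWh
ceiling fan: 36.3 W × 2.2 h × 30 d = 2,396 Wh = 2.396 kWh
Total energy = 28.57 + 62.62 + 456.5 + 623.7 + 2.396 = 1,174 kWh
Cost = 1,174 kWh × €0.267 = €313.39 ≈ €313

€313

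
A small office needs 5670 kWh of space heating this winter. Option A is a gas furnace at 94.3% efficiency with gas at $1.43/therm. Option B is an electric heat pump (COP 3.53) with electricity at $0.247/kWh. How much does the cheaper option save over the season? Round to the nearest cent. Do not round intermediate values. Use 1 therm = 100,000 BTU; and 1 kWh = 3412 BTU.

$103.37

Heat load = 5670 kWh × 3412 = 19,346,040 BTU
Gas: input = 19,346,040 / 0.943 = 20,515,419 BTU = 205.2 therm → 205.2 × $1.43 = $293.37
Heat pump: 19,346,040 BTU / 3412 = 5,670 kWh heat; / 3.53 = 1,606 kWh in → × $0.247 = $396.74
Difference = |$293.37 − $396.74| = $103.37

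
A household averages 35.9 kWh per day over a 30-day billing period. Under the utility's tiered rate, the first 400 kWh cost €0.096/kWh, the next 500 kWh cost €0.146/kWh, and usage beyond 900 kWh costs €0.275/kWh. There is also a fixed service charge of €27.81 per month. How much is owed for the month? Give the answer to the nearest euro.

€188

Usage = 35.9 kWh/day × 30 days = 1077 kWh
First 400 kWh × €0.096 = €38.40
Next 500 kWh × €0.146 = €73.00
Remaining 177 kWh × €0.275 = €48.68
Energy charge = €160.07; + service €27.81 = €187.88 ≈ €188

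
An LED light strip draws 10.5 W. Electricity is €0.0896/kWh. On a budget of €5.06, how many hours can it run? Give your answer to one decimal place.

Energy budget = €5.06 / €0.0896 per kWh = 56.47 kWh = 56,473 Wh
Runtime = 56,473 Wh / 10.5 W = 5,378 h

5378.4 h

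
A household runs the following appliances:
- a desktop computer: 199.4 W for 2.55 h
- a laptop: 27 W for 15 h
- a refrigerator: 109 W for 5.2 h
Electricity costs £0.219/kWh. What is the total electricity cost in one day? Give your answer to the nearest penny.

£0.32

desktop computer: 199.4 W × 2.55 h = 508 Wh = 0.5085 kWh
laptop: 27 W × 15 h = 405 Wh = 0.405 kWh
refrigerator: 109 W × 5.2 h = 567 Wh = 0.5668 kWh
Total energy = 0.5085 + 0.405 + 0.5668 = 1.48 kWh
Cost = 1.48 kWh × £0.219 = £0.32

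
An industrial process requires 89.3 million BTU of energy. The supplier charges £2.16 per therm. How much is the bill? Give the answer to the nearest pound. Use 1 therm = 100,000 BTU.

£1929

89.3 million BTU × (10 therm/million BTU) = 893 therm
Cost = 893 therm × £2.16/therm = £1,928.88 ≈ £1929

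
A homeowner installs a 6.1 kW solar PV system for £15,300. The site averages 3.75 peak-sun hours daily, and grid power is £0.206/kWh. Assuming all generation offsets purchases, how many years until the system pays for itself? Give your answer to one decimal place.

Daily generation = 6.1 kW × 3.75 h = 22.88 kWh
Annual generation = 22.88 × 365 = 8349.4 kWh
Annual savings = 8349.4 × £0.206 = £1,719.97
Payback = £15,300 / £1,719.97 = 8.9 years

8.9 years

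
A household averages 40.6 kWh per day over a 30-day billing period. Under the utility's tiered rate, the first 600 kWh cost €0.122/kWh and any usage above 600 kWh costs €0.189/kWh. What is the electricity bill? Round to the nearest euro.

€190

Usage = 40.6 kWh/day × 30 days = 1218 kWh
First 600 kWh × €0.122 = €73.20
Remaining 618 kWh × €0.189 = €116.80
Total = €190.00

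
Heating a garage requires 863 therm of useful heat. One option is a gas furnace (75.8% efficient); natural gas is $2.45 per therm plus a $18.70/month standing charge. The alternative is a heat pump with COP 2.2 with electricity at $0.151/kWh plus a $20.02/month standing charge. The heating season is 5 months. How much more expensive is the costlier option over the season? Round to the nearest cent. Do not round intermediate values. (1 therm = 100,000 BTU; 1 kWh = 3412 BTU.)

$1046.75

Heat load = 863 therm × 100,000 = 86,300,000 BTU
Gas: input = 86,300,000 / 0.758 = 113,852,243 BTU = 1,139 therm → 1,139 × $2.45 = $2,789.38; + 5 × $18.70 standing = $2,882.88
Heat pump: 86,300,000 BTU / 3412 = 25,290 kWh heat; / 2.2 = 11,500 kWh in → × $0.151 = $1,736.03; + 5 × $20.02 standing = $1,836.13
Difference = |$2,882.88 − $1,836.13| = $1,046.75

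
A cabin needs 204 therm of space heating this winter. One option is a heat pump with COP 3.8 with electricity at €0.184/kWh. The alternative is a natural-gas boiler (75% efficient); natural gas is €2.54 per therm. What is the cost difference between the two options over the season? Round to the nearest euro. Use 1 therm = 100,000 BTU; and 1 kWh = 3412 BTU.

Heat load = 204 therm × 100,000 = 20,400,000 BTU
Gas: input = 20,400,000 / 0.75 = 27,200,000 BTU = 272 therm → 272 × €2.54 = €690.88
Heat pump: 20,400,000 BTU / 3412 = 5,979 kWh heat; / 3.8 = 1,573 kWh in → × €0.184 = €289.50
Difference = |€690.88 − €289.50| = €401.38 ≈ €401

€401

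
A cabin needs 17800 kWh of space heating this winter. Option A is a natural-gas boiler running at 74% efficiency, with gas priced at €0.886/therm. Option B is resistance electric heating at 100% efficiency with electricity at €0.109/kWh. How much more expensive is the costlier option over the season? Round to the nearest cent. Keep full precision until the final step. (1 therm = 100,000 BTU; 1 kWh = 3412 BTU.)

€1213.04

Heat load = 17800 kWh × 3412 = 60,733,600 BTU
Gas: input = 60,733,600 / 0.74 = 82,072,432 BTU = 820.7 therm → 820.7 × €0.886 = €727.16
Electric: 60,733,600 BTU / 3412 = 17,800 kWh → × €0.109 = €1,940.20
Difference = |€727.16 − €1,940.20| = €1,213.04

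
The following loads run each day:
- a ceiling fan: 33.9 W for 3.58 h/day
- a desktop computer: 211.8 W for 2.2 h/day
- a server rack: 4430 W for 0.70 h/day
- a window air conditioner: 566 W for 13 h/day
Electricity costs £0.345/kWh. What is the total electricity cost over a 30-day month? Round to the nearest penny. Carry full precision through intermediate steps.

ceiling fan: 33.9 W × 3.58 h × 30 d = 3,641 Wh = 3.641 kWh
desktop computer: 211.8 W × 2.2 h × 30 d = 13,979 Wh = 13.98 kWh
server rack: 4430 W × 0.70 h × 30 d = 93,030 Wh = 93.03 kWh
window air conditioner: 566 W × 13 h × 30 d = 220,740 Wh = 220.7 kWh
Total energy = 3.641 + 13.98 + 93.03 + 220.7 = 331.4 kWh
Cost = 331.4 kWh × £0.345 = £114.33

£114.33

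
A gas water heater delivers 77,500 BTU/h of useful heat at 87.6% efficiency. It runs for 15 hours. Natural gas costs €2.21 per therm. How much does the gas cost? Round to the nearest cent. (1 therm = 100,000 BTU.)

€29.33

Heat delivered = 77,500 BTU/h × 15 h = 1,162,500 BTU
Gas input = 1,162,500 / 0.876 = 1,327,055 BTU
= 1,327,055 / 100,000 = 13.27 therm
Cost = 13.27 × €2.21/therm = €29.33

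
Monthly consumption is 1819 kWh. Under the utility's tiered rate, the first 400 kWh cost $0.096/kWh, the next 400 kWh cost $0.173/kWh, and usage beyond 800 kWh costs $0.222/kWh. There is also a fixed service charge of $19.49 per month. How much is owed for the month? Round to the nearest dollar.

First 400 kWh × $0.096 = $38.40
Next 400 kWh × $0.173 = $69.20
Remaining 1019 kWh × $0.222 = $226.22
Energy charge = $333.82; + service $19.49 = $353.31 ≈ $353

$353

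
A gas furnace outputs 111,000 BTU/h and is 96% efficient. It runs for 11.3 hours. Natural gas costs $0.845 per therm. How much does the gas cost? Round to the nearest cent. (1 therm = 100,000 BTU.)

Heat delivered = 111,000 BTU/h × 11.3 h = 1,254,300 BTU
Gas input = 1,254,300 / 0.96 = 1,306,562 BTU
= 1,306,562 / 100,000 = 13.07 therm
Cost = 13.07 × $0.845/therm = $11.04

$11.04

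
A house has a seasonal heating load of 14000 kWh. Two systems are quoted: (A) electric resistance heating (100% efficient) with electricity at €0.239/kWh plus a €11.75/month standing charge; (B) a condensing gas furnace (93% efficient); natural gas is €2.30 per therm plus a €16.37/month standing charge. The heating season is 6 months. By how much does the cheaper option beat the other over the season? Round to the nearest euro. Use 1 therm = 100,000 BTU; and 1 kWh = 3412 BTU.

€2137

Heat load = 14000 kWh × 3412 = 47,768,000 BTU
Gas: input = 47,768,000 / 0.93 = 51,363,441 BTU = 513.6 therm → 513.6 × €2.30 = €1,181.36; + 6 × €16.37 standing = €1,279.58
Electric: 47,768,000 BTU / 3412 = 14,000 kWh → × €0.239 = €3,346.00; + 6 × €11.75 standing = €3,416.50
Difference = |€1,279.58 − €3,416.50| = €2,136.92 ≈ €2137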